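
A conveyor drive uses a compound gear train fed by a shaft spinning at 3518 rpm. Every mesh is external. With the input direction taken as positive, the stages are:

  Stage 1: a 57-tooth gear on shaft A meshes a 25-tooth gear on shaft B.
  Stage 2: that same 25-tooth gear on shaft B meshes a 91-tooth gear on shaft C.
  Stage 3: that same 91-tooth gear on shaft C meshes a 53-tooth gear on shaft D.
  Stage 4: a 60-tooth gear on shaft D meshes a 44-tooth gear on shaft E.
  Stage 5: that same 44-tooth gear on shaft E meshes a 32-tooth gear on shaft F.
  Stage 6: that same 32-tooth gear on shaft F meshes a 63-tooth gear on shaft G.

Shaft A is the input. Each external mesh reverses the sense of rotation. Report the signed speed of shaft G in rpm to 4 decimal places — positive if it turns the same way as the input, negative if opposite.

+3603.3423 rpm (same as input, |ω| = 3603.3423 rpm)

Stage 1 [57T→25T]: ω = 3518.0000×57/25 = 8021.0400 rpm, dir flips to −; running = −8021.0400
Stage 2 [25T→91T]: ω = 8021.0400×25/91 = 2203.5824 rpm, dir flips to +; running = +2203.5824
Stage 3 [91T→53T]: ω = 2203.5824×91/53 = 3783.5094 rpm, dir flips to −; running = −3783.5094
Stage 4 [60T→44T]: ω = 3783.5094×60/44 = 5159.3310 rpm, dir flips to +; running = +5159.3310
Stage 5 [44T→32T]: ω = 5159.3310×44/32 = 7094.0802 rpm, dir flips to −; running = −7094.0802
Stage 6 [32T→63T]: ω = 7094.0802×32/63 = 3603.3423 rpm, dir flips to +; running = +3603.3423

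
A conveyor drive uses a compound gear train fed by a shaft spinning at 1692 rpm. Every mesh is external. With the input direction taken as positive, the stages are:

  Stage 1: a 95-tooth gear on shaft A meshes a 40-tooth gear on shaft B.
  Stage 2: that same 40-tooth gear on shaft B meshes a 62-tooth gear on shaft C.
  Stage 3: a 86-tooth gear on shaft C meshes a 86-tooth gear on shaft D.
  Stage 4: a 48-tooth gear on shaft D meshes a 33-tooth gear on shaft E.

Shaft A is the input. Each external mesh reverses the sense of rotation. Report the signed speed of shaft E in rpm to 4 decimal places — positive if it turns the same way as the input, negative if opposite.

+3771.0264 rpm (same as input, |ω| = 3771.0264 rpm)

Stage 1 [95T→40T]: ω = 1692.0000×95/40 = 4018.5000 rpm, dir flips to −; running = −4018.5000
Stage 2 [40T→62T]: ω = 4018.5000×40/62 = 2592.5806 rpm, dir flips to +; running = +2592.5806
Stage 3 [86T→86T]: ω = 2592.5806×86/86 = 2592.5806 rpm, dir flips to −; running = −2592.5806
Stage 4 [48T→33T]: ω = 2592.5806×48/33 = 3771.0264 rpm, dir flips to +; running = +3771.0264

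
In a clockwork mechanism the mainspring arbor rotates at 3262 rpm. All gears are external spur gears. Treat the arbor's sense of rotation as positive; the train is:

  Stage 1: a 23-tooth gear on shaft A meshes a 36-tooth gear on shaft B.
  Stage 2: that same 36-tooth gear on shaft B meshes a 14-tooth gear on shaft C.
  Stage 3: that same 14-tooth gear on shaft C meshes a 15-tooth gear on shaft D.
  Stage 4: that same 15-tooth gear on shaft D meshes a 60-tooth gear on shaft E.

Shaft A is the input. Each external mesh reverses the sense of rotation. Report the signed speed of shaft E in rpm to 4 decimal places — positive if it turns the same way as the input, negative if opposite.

Stage 1 [23T→36T]: ω = 3262.0000×23/36 = 2084.0556 rpm, dir flips to −; running = −2084.0556
Stage 2 [36T→14T]: ω = 2084.0556×36/14 = 5359.0000 rpm, dir flips to +; running = +5359.0000
Stage 3 [14T→15T]: ω = 5359.0000×14/15 = 5001.7333 rpm, dir flips to −; running = −5001.7333
Stage 4 [15T→60T]: ω = 5001.7333×15/60 = 1250.4333 rpm, dir flips to +; running = +1250.4333

+1250.4333 rpm (same as input, |ω| = 1250.4333 rpm)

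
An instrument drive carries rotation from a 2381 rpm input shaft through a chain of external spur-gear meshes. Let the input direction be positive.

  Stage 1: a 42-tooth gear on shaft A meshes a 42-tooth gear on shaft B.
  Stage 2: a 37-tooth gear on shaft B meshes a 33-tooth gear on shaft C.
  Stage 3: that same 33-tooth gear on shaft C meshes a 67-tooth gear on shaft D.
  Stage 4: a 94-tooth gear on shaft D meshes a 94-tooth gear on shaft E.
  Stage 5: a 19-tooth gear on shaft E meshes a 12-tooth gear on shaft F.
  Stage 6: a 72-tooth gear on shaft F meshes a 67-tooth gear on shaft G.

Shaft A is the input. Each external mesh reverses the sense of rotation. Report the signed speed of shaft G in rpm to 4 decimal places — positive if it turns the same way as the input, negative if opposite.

Stage 1 [42T→42T]: ω = 2381.0000×42/42 = 2381.0000 rpm, dir flips to −; running = −2381.0000
Stage 2 [37T→33T]: ω = 2381.0000×37/33 = 2669.6061 rpm, dir flips to +; running = +2669.6061
Stage 3 [33T→67T]: ω = 2669.6061×33/67 = 1314.8806 rpm, dir flips to −; running = −1314.8806
Stage 4 [94T→94T]: ω = 1314.8806×94/94 = 1314.8806 rpm, dir flips to +; running = +1314.8806
Stage 5 [19T→12T]: ω = 1314.8806×19/12 = 2081.8943 rpm, dir flips to −; running = −2081.8943
Stage 6 [72T→67T]: ω = 2081.8943×72/67 = 2237.2595 rpm, dir flips to +; running = +2237.2595

+2237.2595 rpm (same as input, |ω| = 2237.2595 rpm)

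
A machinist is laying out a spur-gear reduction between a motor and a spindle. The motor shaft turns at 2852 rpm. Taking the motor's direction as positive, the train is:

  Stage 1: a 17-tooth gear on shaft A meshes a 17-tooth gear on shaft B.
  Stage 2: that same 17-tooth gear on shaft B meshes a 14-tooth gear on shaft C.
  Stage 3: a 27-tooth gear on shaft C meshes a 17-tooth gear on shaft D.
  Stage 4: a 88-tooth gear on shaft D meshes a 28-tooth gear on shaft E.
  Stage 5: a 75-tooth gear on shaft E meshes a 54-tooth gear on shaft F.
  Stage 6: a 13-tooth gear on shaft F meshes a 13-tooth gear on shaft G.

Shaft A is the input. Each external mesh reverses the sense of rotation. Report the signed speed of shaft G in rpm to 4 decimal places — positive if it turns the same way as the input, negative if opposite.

+24009.1837 rpm (same as input, |ω| = 24009.1837 rpm)

Stage 1 [17T→17T]: ω = 2852.0000×17/17 = 2852.0000 rpm, dir flips to −; running = −2852.0000
Stage 2 [17T→14T]: ω = 2852.0000×17/14 = 3463.1429 rpm, dir flips to +; running = +3463.1429
Stage 3 [27T→17T]: ω = 3463.1429×27/17 = 5500.2857 rpm, dir flips to −; running = −5500.2857
Stage 4 [88T→28T]: ω = 5500.2857×88/28 = 17286.6122 rpm, dir flips to +; running = +17286.6122
Stage 5 [75T→54T]: ω = 17286.6122×75/54 = 24009.1837 rpm, dir flips to −; running = −24009.1837
Stage 6 [13T→13T]: ω = 24009.1837×13/13 = 24009.1837 rpm, dir flips to +; running = +24009.1837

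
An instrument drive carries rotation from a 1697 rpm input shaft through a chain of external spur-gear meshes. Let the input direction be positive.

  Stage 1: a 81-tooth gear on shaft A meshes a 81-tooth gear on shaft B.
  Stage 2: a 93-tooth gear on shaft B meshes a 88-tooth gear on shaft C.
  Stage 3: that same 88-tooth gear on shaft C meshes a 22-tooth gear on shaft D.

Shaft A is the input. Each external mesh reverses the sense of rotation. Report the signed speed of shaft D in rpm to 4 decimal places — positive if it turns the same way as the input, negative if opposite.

Stage 1 [81T→81T]: ω = 1697.0000×81/81 = 1697.0000 rpm, dir flips to −; running = −1697.0000
Stage 2 [93T→88T]: ω = 1697.0000×93/88 = 1793.4205 rpm, dir flips to +; running = +1793.4205
Stage 3 [88T→22T]: ω = 1793.4205×88/22 = 7173.6818 rpm, dir flips to −; running = −7173.6818

-7173.6818 rpm (opposite to input, |ω| = 7173.6818 rpm)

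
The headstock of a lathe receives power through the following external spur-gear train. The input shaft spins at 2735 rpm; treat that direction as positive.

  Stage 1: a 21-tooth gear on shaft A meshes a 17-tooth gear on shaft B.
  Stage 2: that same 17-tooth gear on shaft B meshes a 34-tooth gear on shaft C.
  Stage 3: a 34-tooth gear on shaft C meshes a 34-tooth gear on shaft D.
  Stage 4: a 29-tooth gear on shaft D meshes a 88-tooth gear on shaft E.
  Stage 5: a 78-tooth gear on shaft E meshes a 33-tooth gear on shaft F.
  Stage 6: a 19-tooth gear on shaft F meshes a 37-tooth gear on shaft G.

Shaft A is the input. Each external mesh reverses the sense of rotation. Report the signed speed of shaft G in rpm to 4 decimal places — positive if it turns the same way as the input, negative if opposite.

Stage 1 [21T→17T]: ω = 2735.0000×21/17 = 3378.5294 rpm, dir flips to −; running = −3378.5294
Stage 2 [17T→34T]: ω = 3378.5294×17/34 = 1689.2647 rpm, dir flips to +; running = +1689.2647
Stage 3 [34T→34T]: ω = 1689.2647×34/34 = 1689.2647 rpm, dir flips to −; running = −1689.2647
Stage 4 [29T→88T]: ω = 1689.2647×29/88 = 556.6895 rpm, dir flips to +; running = +556.6895
Stage 5 [78T→33T]: ω = 556.6895×78/33 = 1315.8116 rpm, dir flips to −; running = −1315.8116
Stage 6 [19T→37T]: ω = 1315.8116×19/37 = 675.6870 rpm, dir flips to +; running = +675.6870

+675.6870 rpm (same as input, |ω| = 675.6870 rpm)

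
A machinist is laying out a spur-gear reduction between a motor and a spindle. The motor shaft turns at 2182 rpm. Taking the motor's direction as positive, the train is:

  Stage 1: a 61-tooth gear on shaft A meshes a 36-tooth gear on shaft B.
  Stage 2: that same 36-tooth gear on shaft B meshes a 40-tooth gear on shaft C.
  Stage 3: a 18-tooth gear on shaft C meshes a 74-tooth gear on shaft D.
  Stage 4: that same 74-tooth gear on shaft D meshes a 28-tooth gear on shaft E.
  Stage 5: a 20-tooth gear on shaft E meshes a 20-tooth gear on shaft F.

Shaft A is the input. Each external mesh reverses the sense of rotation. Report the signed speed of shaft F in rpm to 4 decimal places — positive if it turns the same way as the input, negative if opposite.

-2139.1393 rpm (opposite to input, |ω| = 2139.1393 rpm)

Stage 1 [61T→36T]: ω = 2182.0000×61/36 = 3697.2778 rpm, dir flips to −; running = −3697.2778
Stage 2 [36T→40T]: ω = 3697.2778×36/40 = 3327.5500 rpm, dir flips to +; running = +3327.5500
Stage 3 [18T→74T]: ω = 3327.5500×18/74 = 809.4041 rpm, dir flips to −; running = −809.4041
Stage 4 [74T→28T]: ω = 809.4041×74/28 = 2139.1393 rpm, dir flips to +; running = +2139.1393
Stage 5 [20T→20T]: ω = 2139.1393×20/20 = 2139.1393 rpm, dir flips to −; running = −2139.1393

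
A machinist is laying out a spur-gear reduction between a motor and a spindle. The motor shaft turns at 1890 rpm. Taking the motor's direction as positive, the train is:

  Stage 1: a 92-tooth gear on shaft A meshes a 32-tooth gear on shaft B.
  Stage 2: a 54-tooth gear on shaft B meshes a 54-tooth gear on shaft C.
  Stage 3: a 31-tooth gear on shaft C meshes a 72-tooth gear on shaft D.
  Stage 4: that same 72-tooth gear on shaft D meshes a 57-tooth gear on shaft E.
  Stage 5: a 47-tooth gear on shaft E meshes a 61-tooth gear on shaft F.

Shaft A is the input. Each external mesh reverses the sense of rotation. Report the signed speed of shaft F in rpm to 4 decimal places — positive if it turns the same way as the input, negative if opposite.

-2276.9553 rpm (opposite to input, |ω| = 2276.9553 rpm)

Stage 1 [92T→32T]: ω = 1890.0000×92/32 = 5433.7500 rpm, dir flips to −; running = −5433.7500
Stage 2 [54T→54T]: ω = 5433.7500×54/54 = 5433.7500 rpm, dir flips to +; running = +5433.7500
Stage 3 [31T→72T]: ω = 5433.7500×31/72 = 2339.5312 rpm, dir flips to −; running = −2339.5312
Stage 4 [72T→57T]: ω = 2339.5312×72/57 = 2955.1974 rpm, dir flips to +; running = +2955.1974
Stage 5 [47T→61T]: ω = 2955.1974×47/61 = 2276.9553 rpm, dir flips to −; running = −2276.9553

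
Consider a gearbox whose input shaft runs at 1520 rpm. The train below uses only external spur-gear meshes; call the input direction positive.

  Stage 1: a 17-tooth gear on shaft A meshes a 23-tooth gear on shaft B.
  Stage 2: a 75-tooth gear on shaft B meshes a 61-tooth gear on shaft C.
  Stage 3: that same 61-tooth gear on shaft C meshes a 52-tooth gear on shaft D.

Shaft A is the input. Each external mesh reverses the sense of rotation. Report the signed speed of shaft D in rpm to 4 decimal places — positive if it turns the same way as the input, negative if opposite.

-1620.4013 rpm (opposite to input, |ω| = 1620.4013 rpm)

Stage 1 [17T→23T]: ω = 1520.0000×17/23 = 1123.4783 rpm, dir flips to −; running = −1123.4783
Stage 2 [75T→61T]: ω = 1123.4783×75/61 = 1381.3257 rpm, dir flips to +; running = +1381.3257
Stage 3 [61T→52T]: ω = 1381.3257×61/52 = 1620.4013 rpm, dir flips to −; running = −1620.4013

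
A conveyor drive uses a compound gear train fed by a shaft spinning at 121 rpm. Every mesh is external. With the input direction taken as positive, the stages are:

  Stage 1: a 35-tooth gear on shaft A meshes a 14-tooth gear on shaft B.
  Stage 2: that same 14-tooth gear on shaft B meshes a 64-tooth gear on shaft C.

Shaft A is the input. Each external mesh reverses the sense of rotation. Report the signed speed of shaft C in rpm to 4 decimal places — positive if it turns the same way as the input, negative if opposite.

+66.1719 rpm (same as input, |ω| = 66.1719 rpm)

Stage 1 [35T→14T]: ω = 121.0000×35/14 = 302.5000 rpm, dir flips to −; running = −302.5000
Stage 2 [14T→64T]: ω = 302.5000×14/64 = 66.1719 rpm, dir flips to +; running = +66.1719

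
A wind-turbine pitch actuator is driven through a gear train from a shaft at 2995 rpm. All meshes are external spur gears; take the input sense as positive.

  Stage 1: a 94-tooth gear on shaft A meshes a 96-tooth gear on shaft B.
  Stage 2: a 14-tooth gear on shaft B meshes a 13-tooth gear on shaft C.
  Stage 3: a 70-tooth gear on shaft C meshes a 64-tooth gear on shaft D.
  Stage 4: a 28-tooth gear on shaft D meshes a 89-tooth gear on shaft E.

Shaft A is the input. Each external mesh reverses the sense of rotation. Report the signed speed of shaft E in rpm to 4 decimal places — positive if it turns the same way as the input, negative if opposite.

+1086.7364 rpm (same as input, |ω| = 1086.7364 rpm)

Stage 1 [94T→96T]: ω = 2995.0000×94/96 = 2932.6042 rpm, dir flips to −; running = −2932.6042
Stage 2 [14T→13T]: ω = 2932.6042×14/13 = 3158.1891 rpm, dir flips to +; running = +3158.1891
Stage 3 [70T→64T]: ω = 3158.1891×70/64 = 3454.2693 rpm, dir flips to −; running = −3454.2693
Stage 4 [28T→89T]: ω = 3454.2693×28/89 = 1086.7364 rpm, dir flips to +; running = +1086.7364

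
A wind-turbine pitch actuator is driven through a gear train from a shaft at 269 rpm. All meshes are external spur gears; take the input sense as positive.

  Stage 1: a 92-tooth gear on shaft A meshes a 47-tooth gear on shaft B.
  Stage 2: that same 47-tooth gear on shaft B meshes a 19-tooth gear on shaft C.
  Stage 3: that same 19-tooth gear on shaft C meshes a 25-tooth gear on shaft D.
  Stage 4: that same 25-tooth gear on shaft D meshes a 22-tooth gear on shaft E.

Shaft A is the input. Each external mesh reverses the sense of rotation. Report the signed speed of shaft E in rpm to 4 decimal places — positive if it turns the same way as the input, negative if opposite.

+1124.9091 rpm (same as input, |ω| = 1124.9091 rpm)

Stage 1 [92T→47T]: ω = 269.0000×92/47 = 526.5532 rpm, dir flips to −; running = −526.5532
Stage 2 [47T→19T]: ω = 526.5532×47/19 = 1302.5263 rpm, dir flips to +; running = +1302.5263
Stage 3 [19T→25T]: ω = 1302.5263×19/25 = 989.9200 rpm, dir flips to −; running = −989.9200
Stage 4 [25T→22T]: ω = 989.9200×25/22 = 1124.9091 rpm, dir flips to +; running = +1124.9091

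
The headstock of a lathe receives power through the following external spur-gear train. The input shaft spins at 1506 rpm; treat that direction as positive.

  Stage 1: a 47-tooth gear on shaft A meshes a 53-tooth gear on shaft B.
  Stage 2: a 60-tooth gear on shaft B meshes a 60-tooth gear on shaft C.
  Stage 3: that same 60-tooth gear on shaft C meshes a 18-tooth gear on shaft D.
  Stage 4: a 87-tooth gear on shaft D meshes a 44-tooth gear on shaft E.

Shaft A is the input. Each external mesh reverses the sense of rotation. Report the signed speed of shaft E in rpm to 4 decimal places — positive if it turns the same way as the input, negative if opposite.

+8802.2213 rpm (same as input, |ω| = 8802.2213 rpm)

Stage 1 [47T→53T]: ω = 1506.0000×47/53 = 1335.5094 rpm, dir flips to −; running = −1335.5094
Stage 2 [60T→60T]: ω = 1335.5094×60/60 = 1335.5094 rpm, dir flips to +; running = +1335.5094
Stage 3 [60T→18T]: ω = 1335.5094×60/18 = 4451.6981 rpm, dir flips to −; running = −4451.6981
Stage 4 [87T→44T]: ω = 4451.6981×87/44 = 8802.2213 rpm, dir flips to +; running = +8802.2213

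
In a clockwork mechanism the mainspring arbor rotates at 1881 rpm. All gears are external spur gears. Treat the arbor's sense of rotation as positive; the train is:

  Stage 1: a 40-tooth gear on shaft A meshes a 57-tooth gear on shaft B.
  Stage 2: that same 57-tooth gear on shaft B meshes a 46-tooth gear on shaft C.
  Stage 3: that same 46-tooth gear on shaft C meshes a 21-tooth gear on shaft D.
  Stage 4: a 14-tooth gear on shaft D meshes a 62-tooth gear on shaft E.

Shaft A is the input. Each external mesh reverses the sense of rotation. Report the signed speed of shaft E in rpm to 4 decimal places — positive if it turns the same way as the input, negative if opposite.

+809.0323 rpm (same as input, |ω| = 809.0323 rpm)

Stage 1 [40T→57T]: ω = 1881.0000×40/57 = 1320.0000 rpm, dir flips to −; running = −1320.0000
Stage 2 [57T→46T]: ω = 1320.0000×57/46 = 1635.6522 rpm, dir flips to +; running = +1635.6522
Stage 3 [46T→21T]: ω = 1635.6522×46/21 = 3582.8571 rpm, dir flips to −; running = −3582.8571
Stage 4 [14T→62T]: ω = 3582.8571×14/62 = 809.0323 rpm, dir flips to +; running = +809.0323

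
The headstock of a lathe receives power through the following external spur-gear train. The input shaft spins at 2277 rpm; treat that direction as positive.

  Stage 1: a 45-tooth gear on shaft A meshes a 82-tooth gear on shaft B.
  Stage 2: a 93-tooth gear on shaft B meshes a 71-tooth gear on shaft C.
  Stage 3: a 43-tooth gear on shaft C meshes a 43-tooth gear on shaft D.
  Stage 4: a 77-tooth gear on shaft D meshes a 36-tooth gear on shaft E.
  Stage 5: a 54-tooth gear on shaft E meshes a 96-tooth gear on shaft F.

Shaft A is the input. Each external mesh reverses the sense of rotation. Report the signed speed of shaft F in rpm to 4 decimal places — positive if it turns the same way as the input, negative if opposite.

Stage 1 [45T→82T]: ω = 2277.0000×45/82 = 1249.5732 rpm, dir flips to −; running = −1249.5732
Stage 2 [93T→71T]: ω = 1249.5732×93/71 = 1636.7649 rpm, dir flips to +; running = +1636.7649
Stage 3 [43T→43T]: ω = 1636.7649×43/43 = 1636.7649 rpm, dir flips to −; running = −1636.7649
Stage 4 [77T→36T]: ω = 1636.7649×77/36 = 3500.8582 rpm, dir flips to +; running = +3500.8582
Stage 5 [54T→96T]: ω = 3500.8582×54/96 = 1969.2327 rpm, dir flips to −; running = −1969.2327

-1969.2327 rpm (opposite to input, |ω| = 1969.2327 rpm)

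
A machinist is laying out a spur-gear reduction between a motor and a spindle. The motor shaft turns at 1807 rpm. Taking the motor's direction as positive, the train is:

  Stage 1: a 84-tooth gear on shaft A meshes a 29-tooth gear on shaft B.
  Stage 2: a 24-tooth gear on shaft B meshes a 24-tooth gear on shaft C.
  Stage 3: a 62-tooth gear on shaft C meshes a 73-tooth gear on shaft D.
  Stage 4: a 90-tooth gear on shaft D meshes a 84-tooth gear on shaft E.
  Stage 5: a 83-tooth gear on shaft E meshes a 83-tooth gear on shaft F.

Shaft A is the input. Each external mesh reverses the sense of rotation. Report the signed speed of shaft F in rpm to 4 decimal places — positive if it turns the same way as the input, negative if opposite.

Stage 1 [84T→29T]: ω = 1807.0000×84/29 = 5234.0690 rpm, dir flips to −; running = −5234.0690
Stage 2 [24T→24T]: ω = 5234.0690×24/24 = 5234.0690 rpm, dir flips to +; running = +5234.0690
Stage 3 [62T→73T]: ω = 5234.0690×62/73 = 4445.3736 rpm, dir flips to −; running = −4445.3736
Stage 4 [90T→84T]: ω = 4445.3736×90/84 = 4762.9003 rpm, dir flips to +; running = +4762.9003
Stage 5 [83T→83T]: ω = 4762.9003×83/83 = 4762.9003 rpm, dir flips to −; running = −4762.9003

-4762.9003 rpm (opposite to input, |ω| = 4762.9003 rpm)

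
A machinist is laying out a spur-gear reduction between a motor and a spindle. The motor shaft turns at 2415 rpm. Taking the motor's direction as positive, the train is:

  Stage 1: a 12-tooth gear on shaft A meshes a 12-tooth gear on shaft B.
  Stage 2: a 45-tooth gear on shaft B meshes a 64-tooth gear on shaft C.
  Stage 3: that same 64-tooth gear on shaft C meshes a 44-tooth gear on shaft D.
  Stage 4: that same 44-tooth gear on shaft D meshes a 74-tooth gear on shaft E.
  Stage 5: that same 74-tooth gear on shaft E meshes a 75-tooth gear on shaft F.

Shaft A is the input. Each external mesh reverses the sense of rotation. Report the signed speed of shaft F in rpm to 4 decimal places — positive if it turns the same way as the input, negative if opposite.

-1449.0000 rpm (opposite to input, |ω| = 1449.0000 rpm)

Stage 1 [12T→12T]: ω = 2415.0000×12/12 = 2415.0000 rpm, dir flips to −; running = −2415.0000
Stage 2 [45T→64T]: ω = 2415.0000×45/64 = 1698.0469 rpm, dir flips to +; running = +1698.0469
Stage 3 [64T→44T]: ω = 1698.0469×64/44 = 2469.8864 rpm, dir flips to −; running = −2469.8864
Stage 4 [44T→74T]: ω = 2469.8864×44/74 = 1468.5811 rpm, dir flips to +; running = +1468.5811
Stage 5 [74T→75T]: ω = 1468.5811×74/75 = 1449.0000 rpm, dir flips to −; running = −1449.0000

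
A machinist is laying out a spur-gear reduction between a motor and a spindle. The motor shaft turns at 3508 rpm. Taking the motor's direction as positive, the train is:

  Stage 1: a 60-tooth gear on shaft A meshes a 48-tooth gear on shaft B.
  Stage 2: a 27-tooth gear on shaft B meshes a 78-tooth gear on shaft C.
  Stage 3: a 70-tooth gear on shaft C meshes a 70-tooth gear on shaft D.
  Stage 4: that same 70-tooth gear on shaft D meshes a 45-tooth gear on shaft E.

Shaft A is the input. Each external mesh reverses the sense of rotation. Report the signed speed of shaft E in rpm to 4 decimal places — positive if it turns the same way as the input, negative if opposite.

+2361.1538 rpm (same as input, |ω| = 2361.1538 rpm)

Stage 1 [60T→48T]: ω = 3508.0000×60/48 = 4385.0000 rpm, dir flips to −; running = −4385.0000
Stage 2 [27T→78T]: ω = 4385.0000×27/78 = 1517.8846 rpm, dir flips to +; running = +1517.8846
Stage 3 [70T→70T]: ω = 1517.8846×70/70 = 1517.8846 rpm, dir flips to −; running = −1517.8846
Stage 4 [70T→45T]: ω = 1517.8846×70/45 = 2361.1538 rpm, dir flips to +; running = +2361.1538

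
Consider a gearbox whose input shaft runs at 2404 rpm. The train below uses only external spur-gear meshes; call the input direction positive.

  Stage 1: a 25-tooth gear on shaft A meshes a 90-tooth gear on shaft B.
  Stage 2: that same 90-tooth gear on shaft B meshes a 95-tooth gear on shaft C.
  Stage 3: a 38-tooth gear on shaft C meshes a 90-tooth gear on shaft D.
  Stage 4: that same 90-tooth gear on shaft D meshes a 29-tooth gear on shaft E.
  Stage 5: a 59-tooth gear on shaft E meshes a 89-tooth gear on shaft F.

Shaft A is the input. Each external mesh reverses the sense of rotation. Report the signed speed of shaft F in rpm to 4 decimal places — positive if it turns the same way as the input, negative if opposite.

-549.5389 rpm (opposite to input, |ω| = 549.5389 rpm)

Stage 1 [25T→90T]: ω = 2404.0000×25/90 = 667.7778 rpm, dir flips to −; running = −667.7778
Stage 2 [90T→95T]: ω = 667.7778×90/95 = 632.6316 rpm, dir flips to +; running = +632.6316
Stage 3 [38T→90T]: ω = 632.6316×38/90 = 267.1111 rpm, dir flips to −; running = −267.1111
Stage 4 [90T→29T]: ω = 267.1111×90/29 = 828.9655 rpm, dir flips to +; running = +828.9655
Stage 5 [59T→89T]: ω = 828.9655×59/89 = 549.5389 rpm, dir flips to −; running = −549.5389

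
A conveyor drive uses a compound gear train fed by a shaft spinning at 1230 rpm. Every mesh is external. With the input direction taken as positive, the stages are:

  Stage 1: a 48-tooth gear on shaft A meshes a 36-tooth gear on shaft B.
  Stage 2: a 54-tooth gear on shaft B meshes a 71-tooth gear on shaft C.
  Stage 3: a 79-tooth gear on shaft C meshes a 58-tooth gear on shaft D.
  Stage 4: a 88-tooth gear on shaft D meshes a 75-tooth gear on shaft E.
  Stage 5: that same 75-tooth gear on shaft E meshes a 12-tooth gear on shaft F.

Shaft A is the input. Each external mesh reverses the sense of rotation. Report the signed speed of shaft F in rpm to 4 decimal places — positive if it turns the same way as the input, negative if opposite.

-12458.9024 rpm (opposite to input, |ω| = 12458.9024 rpm)

Stage 1 [48T→36T]: ω = 1230.0000×48/36 = 1640.0000 rpm, dir flips to −; running = −1640.0000
Stage 2 [54T→71T]: ω = 1640.0000×54/71 = 1247.3239 rpm, dir flips to +; running = +1247.3239
Stage 3 [79T→58T]: ω = 1247.3239×79/58 = 1698.9412 rpm, dir flips to −; running = −1698.9412
Stage 4 [88T→75T]: ω = 1698.9412×88/75 = 1993.4244 rpm, dir flips to +; running = +1993.4244
Stage 5 [75T→12T]: ω = 1993.4244×75/12 = 12458.9024 rpm, dir flips to −; running = −12458.9024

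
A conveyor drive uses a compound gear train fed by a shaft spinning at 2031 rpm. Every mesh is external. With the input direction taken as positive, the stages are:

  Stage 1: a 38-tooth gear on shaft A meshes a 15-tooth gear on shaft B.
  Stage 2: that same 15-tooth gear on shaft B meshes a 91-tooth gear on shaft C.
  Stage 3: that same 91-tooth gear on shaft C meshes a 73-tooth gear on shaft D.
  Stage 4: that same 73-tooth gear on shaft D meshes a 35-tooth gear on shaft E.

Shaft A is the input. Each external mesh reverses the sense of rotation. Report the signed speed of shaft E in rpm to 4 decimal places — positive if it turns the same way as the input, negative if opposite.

Stage 1 [38T→15T]: ω = 2031.0000×38/15 = 5145.2000 rpm, dir flips to −; running = −5145.2000
Stage 2 [15T→91T]: ω = 5145.2000×15/91 = 848.1099 rpm, dir flips to +; running = +848.1099
Stage 3 [91T→73T]: ω = 848.1099×91/73 = 1057.2329 rpm, dir flips to −; running = −1057.2329
Stage 4 [73T→35T]: ω = 1057.2329×73/35 = 2205.0857 rpm, dir flips to +; running = +2205.0857

+2205.0857 rpm (same as input, |ω| = 2205.0857 rpm)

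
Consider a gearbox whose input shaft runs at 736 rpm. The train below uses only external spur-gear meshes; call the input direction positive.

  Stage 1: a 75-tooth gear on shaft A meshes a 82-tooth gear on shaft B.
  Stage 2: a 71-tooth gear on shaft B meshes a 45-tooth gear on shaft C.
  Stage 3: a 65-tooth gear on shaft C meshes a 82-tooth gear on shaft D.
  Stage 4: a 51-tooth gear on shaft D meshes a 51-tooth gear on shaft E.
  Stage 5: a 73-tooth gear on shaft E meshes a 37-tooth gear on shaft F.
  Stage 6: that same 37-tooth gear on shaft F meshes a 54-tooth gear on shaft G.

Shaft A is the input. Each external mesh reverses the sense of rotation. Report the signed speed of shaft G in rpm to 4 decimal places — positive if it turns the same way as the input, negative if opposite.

+1138.1504 rpm (same as input, |ω| = 1138.1504 rpm)

Stage 1 [75T→82T]: ω = 736.0000×75/82 = 673.1707 rpm, dir flips to −; running = −673.1707
Stage 2 [71T→45T]: ω = 673.1707×71/45 = 1062.1138 rpm, dir flips to +; running = +1062.1138
Stage 3 [65T→82T]: ω = 1062.1138×65/82 = 841.9195 rpm, dir flips to −; running = −841.9195
Stage 4 [51T→51T]: ω = 841.9195×51/51 = 841.9195 rpm, dir flips to +; running = +841.9195
Stage 5 [73T→37T]: ω = 841.9195×73/37 = 1661.0844 rpm, dir flips to −; running = −1661.0844
Stage 6 [37T→54T]: ω = 1661.0844×37/54 = 1138.1504 rpm, dir flips to +; running = +1138.1504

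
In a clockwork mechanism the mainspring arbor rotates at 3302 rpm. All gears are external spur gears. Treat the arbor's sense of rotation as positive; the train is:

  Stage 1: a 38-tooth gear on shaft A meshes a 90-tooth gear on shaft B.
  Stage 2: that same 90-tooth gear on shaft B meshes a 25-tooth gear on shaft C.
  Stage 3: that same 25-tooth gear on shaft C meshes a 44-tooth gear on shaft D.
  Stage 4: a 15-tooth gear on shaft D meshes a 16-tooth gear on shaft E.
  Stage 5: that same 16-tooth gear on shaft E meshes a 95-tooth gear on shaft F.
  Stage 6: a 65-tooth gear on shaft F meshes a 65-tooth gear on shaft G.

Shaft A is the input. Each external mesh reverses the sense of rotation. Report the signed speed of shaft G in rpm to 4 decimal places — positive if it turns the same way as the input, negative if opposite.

Stage 1 [38T→90T]: ω = 3302.0000×38/90 = 1394.1778 rpm, dir flips to −; running = −1394.1778
Stage 2 [90T→25T]: ω = 1394.1778×90/25 = 5019.0400 rpm, dir flips to +; running = +5019.0400
Stage 3 [25T→44T]: ω = 5019.0400×25/44 = 2851.7273 rpm, dir flips to −; running = −2851.7273
Stage 4 [15T→16T]: ω = 2851.7273×15/16 = 2673.4943 rpm, dir flips to +; running = +2673.4943
Stage 5 [16T→95T]: ω = 2673.4943×16/95 = 450.2727 rpm, dir flips to −; running = −450.2727
Stage 6 [65T→65T]: ω = 450.2727×65/65 = 450.2727 rpm, dir flips to +; running = +450.2727

+450.2727 rpm (same as input, |ω| = 450.2727 rpm)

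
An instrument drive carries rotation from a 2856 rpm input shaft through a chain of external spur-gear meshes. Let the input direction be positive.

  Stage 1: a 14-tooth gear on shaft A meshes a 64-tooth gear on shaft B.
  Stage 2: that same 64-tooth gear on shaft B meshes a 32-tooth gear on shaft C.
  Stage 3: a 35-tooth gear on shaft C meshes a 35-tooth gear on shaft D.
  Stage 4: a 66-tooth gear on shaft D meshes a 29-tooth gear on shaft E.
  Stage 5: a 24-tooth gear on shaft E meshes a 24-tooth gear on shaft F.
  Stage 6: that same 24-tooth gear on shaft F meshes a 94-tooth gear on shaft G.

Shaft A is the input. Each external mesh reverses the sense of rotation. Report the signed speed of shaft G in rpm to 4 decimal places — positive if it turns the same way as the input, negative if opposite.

+726.0484 rpm (same as input, |ω| = 726.0484 rpm)

Stage 1 [14T→64T]: ω = 2856.0000×14/64 = 624.7500 rpm, dir flips to −; running = −624.7500
Stage 2 [64T→32T]: ω = 624.7500×64/32 = 1249.5000 rpm, dir flips to +; running = +1249.5000
Stage 3 [35T→35T]: ω = 1249.5000×35/35 = 1249.5000 rpm, dir flips to −; running = −1249.5000
Stage 4 [66T→29T]: ω = 1249.5000×66/29 = 2843.6897 rpm, dir flips to +; running = +2843.6897
Stage 5 [24T→24T]: ω = 2843.6897×24/24 = 2843.6897 rpm, dir flips to −; running = −2843.6897
Stage 6 [24T→94T]: ω = 2843.6897×24/94 = 726.0484 rpm, dir flips to +; running = +726.0484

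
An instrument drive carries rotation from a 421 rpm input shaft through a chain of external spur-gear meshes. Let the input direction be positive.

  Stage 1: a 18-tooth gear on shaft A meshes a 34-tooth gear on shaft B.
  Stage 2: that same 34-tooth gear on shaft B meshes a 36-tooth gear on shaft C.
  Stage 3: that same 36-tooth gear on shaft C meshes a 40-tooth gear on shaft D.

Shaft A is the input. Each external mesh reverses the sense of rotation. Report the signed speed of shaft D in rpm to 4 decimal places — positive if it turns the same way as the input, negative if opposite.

Stage 1 [18T→34T]: ω = 421.0000×18/34 = 222.8824 rpm, dir flips to −; running = −222.8824
Stage 2 [34T→36T]: ω = 222.8824×34/36 = 210.5000 rpm, dir flips to +; running = +210.5000
Stage 3 [36T→40T]: ω = 210.5000×36/40 = 189.4500 rpm, dir flips to −; running = −189.4500

-189.4500 rpm (opposite to input, |ω| = 189.4500 rpm)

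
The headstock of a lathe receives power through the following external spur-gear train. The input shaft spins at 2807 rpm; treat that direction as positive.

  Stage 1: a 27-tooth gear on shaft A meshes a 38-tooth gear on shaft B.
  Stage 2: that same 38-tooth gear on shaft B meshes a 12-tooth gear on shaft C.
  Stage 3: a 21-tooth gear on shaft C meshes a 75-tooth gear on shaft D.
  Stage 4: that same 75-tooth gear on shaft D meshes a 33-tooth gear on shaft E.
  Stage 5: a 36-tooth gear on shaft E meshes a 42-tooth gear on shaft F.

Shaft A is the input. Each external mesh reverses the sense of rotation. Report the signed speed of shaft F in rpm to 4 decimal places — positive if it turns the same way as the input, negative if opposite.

Stage 1 [27T→38T]: ω = 2807.0000×27/38 = 1994.4474 rpm, dir flips to −; running = −1994.4474
Stage 2 [38T→12T]: ω = 1994.4474×38/12 = 6315.7500 rpm, dir flips to +; running = +6315.7500
Stage 3 [21T→75T]: ω = 6315.7500×21/75 = 1768.4100 rpm, dir flips to −; running = −1768.4100
Stage 4 [75T→33T]: ω = 1768.4100×75/33 = 4019.1136 rpm, dir flips to +; running = +4019.1136
Stage 5 [36T→42T]: ω = 4019.1136×36/42 = 3444.9545 rpm, dir flips to −; running = −3444.9545

-3444.9545 rpm (opposite to input, |ω| = 3444.9545 rpm)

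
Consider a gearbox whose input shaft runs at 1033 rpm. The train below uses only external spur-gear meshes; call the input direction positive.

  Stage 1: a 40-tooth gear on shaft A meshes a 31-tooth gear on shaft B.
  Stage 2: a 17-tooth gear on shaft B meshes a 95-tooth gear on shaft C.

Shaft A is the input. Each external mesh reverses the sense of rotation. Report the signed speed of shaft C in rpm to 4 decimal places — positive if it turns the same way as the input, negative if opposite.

Stage 1 [40T→31T]: ω = 1033.0000×40/31 = 1332.9032 rpm, dir flips to −; running = −1332.9032
Stage 2 [17T→95T]: ω = 1332.9032×17/95 = 238.5195 rpm, dir flips to +; running = +238.5195

+238.5195 rpm (same as input, |ω| = 238.5195 rpm)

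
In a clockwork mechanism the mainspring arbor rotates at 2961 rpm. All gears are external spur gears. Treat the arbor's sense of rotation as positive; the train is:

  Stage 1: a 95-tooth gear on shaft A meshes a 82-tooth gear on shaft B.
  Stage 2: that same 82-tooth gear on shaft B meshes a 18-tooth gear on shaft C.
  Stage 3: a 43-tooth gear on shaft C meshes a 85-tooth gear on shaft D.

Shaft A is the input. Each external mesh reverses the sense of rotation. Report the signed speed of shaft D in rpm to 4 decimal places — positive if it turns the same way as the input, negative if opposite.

Stage 1 [95T→82T]: ω = 2961.0000×95/82 = 3430.4268 rpm, dir flips to −; running = −3430.4268
Stage 2 [82T→18T]: ω = 3430.4268×82/18 = 15627.5000 rpm, dir flips to +; running = +15627.5000
Stage 3 [43T→85T]: ω = 15627.5000×43/85 = 7905.6765 rpm, dir flips to −; running = −7905.6765

-7905.6765 rpm (opposite to input, |ω| = 7905.6765 rpm)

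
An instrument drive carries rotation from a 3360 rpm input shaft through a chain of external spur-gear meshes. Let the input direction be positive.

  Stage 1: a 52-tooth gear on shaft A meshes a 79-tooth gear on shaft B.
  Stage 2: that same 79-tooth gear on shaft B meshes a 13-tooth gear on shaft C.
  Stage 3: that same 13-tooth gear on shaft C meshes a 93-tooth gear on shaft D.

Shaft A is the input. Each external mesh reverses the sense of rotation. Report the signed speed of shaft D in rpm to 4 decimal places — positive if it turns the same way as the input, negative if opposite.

-1878.7097 rpm (opposite to input, |ω| = 1878.7097 rpm)

Stage 1 [52T→79T]: ω = 3360.0000×52/79 = 2211.6456 rpm, dir flips to −; running = −2211.6456
Stage 2 [79T→13T]: ω = 2211.6456×79/13 = 13440.0000 rpm, dir flips to +; running = +13440.0000
Stage 3 [13T→93T]: ω = 13440.0000×13/93 = 1878.7097 rpm, dir flips to −; running = −1878.7097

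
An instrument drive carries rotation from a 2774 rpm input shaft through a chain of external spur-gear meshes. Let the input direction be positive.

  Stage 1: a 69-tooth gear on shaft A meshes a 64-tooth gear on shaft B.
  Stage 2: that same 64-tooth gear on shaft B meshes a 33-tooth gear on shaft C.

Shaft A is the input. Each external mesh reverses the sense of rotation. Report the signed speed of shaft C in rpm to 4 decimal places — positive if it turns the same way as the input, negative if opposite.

Stage 1 [69T→64T]: ω = 2774.0000×69/64 = 2990.7188 rpm, dir flips to −; running = −2990.7188
Stage 2 [64T→33T]: ω = 2990.7188×64/33 = 5800.1818 rpm, dir flips to +; running = +5800.1818

+5800.1818 rpm (same as input, |ω| = 5800.1818 rpm)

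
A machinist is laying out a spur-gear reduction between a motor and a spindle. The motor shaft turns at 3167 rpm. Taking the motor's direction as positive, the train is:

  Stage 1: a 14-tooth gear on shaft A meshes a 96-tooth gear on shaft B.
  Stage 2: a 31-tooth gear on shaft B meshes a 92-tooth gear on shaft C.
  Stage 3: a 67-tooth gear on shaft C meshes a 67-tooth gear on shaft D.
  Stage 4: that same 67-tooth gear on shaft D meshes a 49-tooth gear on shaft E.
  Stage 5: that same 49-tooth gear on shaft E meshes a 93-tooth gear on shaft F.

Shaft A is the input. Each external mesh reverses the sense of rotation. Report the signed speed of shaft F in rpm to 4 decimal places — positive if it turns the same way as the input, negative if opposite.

-112.1168 rpm (opposite to input, |ω| = 112.1168 rpm)

Stage 1 [14T→96T]: ω = 3167.0000×14/96 = 461.8542 rpm, dir flips to −; running = −461.8542
Stage 2 [31T→92T]: ω = 461.8542×31/92 = 155.6248 rpm, dir flips to +; running = +155.6248
Stage 3 [67T→67T]: ω = 155.6248×67/67 = 155.6248 rpm, dir flips to −; running = −155.6248
Stage 4 [67T→49T]: ω = 155.6248×67/49 = 212.7931 rpm, dir flips to +; running = +212.7931
Stage 5 [49T→93T]: ω = 212.7931×49/93 = 112.1168 rpm, dir flips to −; running = −112.1168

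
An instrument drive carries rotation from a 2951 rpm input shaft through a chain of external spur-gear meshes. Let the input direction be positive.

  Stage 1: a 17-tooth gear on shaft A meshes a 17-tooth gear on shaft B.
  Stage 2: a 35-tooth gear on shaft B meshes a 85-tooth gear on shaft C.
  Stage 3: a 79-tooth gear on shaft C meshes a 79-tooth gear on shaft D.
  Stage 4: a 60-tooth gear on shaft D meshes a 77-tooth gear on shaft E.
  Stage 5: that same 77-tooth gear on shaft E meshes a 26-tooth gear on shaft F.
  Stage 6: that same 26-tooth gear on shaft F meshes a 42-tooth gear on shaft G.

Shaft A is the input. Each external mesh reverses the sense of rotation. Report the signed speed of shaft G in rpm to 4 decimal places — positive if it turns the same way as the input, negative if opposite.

Stage 1 [17T→17T]: ω = 2951.0000×17/17 = 2951.0000 rpm, dir flips to −; running = −2951.0000
Stage 2 [35T→85T]: ω = 2951.0000×35/85 = 1215.1176 rpm, dir flips to +; running = +1215.1176
Stage 3 [79T→79T]: ω = 1215.1176×79/79 = 1215.1176 rpm, dir flips to −; running = −1215.1176
Stage 4 [60T→77T]: ω = 1215.1176×60/77 = 946.8449 rpm, dir flips to +; running = +946.8449
Stage 5 [77T→26T]: ω = 946.8449×77/26 = 2804.1176 rpm, dir flips to −; running = −2804.1176
Stage 6 [26T→42T]: ω = 2804.1176×26/42 = 1735.8824 rpm, dir flips to +; running = +1735.8824

+1735.8824 rpm (same as input, |ω| = 1735.8824 rpm)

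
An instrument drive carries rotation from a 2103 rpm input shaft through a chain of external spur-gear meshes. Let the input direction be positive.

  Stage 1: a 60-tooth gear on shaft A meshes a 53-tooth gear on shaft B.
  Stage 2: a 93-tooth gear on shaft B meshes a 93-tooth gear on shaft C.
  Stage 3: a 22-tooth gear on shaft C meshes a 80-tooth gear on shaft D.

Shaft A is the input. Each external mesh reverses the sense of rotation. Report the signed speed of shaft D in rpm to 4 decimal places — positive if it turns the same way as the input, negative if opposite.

-654.7075 rpm (opposite to input, |ω| = 654.7075 rpm)

Stage 1 [60T→53T]: ω = 2103.0000×60/53 = 2380.7547 rpm, dir flips to −; running = −2380.7547
Stage 2 [93T→93T]: ω = 2380.7547×93/93 = 2380.7547 rpm, dir flips to +; running = +2380.7547
Stage 3 [22T→80T]: ω = 2380.7547×22/80 = 654.7075 rpm, dir flips to −; running = −654.7075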